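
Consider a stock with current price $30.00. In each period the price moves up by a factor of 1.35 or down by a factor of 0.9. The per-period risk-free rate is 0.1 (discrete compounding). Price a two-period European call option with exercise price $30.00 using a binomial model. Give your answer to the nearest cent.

Risk-neutral probability p = (1 + 0.1 − 0.9)/(1.35 − 0.9) = 0.2000/0.4500 = 0.4444
Terminal stock prices: S_uu = 54.68, S_ud = 36.45, S_dd = 24.3
Terminal payoffs (S − K): max(24.68, 0) = 24.68, max(6.45, 0) = 6.45, max(-5.7, 0) = 0
Node u (S = 40.5): V_u = 1/1.1·[0.4444·24.6750 + 0.5556·6.4500] = 13.2273
Node d (S = 27): V_d = 1/1.1·[0.4444·6.4500 + 0.5556·0.0000] = 2.6061
Node 0 (S = 30): V_0 = 1/1.1·[0.4444·13.2273 + 0.5556·2.6061] = 6.6605

$6.66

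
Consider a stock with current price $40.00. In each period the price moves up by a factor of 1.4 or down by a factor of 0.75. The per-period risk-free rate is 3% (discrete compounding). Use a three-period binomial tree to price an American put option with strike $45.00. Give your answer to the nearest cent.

Risk-neutral probability p = (1 + 0.03 − 0.75)/(1.4 − 0.75) = 0.2800/0.6500 = 0.4308
Terminal stock prices: S_uuu = 109.8, S_uud = 58.8, S_udd = 31.5, S_ddd = 16.88
Terminal payoffs (K − S): max(-64.76, 0) = 0, max(-13.8, 0) = 0, max(13.5, 0) = 13.5, max(28.12, 0) = 28.12
Node uu (S = 78.4): continuation = 1/1.03·[0.4308·0.0000 + 0.5692·0.0000] = 0.0000; exercise value = 0.0000 ≤ continuation, so V_uu = 0.0000
Node ud (S = 42): continuation = 1/1.03·[0.4308·0.0000 + 0.5692·13.5000] = 7.4608; exercise value = 3.0000 ≤ continuation, so V_ud = 7.4608
Node dd (S = 22.5): continuation = 1/1.03·[0.4308·13.5000 + 0.5692·28.1250] = 21.1893; exercise value = 22.5000 > continuation, so V_dd = 22.5000 (exercise)
Node u (S = 56): continuation = 1/1.03·[0.4308·0.0000 + 0.5692·7.4608] = 4.1232; exercise value = 0.0000 ≤ continuation, so V_u = 4.1232
Node d (S = 30): continuation = 1/1.03·[0.4308·7.4608 + 0.5692·22.5000] = 15.5549; exercise value = 15.0000 ≤ continuation, so V_d = 15.5549
Node 0 (S = 40): continuation = 1/1.03·[0.4308·4.1232 + 0.5692·15.5549] = 10.3209; exercise value = 5.0000 ≤ continuation, so V_0 = 10.3209

$10.32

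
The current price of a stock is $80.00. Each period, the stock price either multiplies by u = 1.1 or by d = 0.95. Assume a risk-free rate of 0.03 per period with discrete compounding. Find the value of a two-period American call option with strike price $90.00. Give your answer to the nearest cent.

Risk-neutral probability p = (1 + 0.03 − 0.95)/(1.1 − 0.95) = 0.0800/0.1500 = 0.5333
Terminal stock prices: S_uu = 96.8, S_ud = 83.6, S_dd = 72.2
Terminal payoffs (S − K): max(6.8, 0) = 6.8, max(-6.4, 0) = 0, max(-17.8, 0) = 0
Node u (S = 88): continuation = 1/1.03·[0.5333·6.8000 + 0.4667·0.0000] = 3.5210; exercise value = 0.0000 ≤ continuation, so V_u = 3.5210
Node d (S = 76): continuation = 1/1.03·[0.5333·0.0000 + 0.4667·0.0000] = 0.0000; exercise value = 0.0000 ≤ continuation, so V_d = 0.0000
Node 0 (S = 80): continuation = 1/1.03·[0.5333·3.5210 + 0.4667·0.0000] = 1.8232; exercise value = 0.0000 ≤ continuation, so V_0 = 1.8232

$1.82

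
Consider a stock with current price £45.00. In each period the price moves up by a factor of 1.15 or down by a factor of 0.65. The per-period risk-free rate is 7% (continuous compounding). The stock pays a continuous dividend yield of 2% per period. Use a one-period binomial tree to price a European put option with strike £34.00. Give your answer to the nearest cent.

Per-period risk-free factor R = e^0.07 = 1.0725; dividend-adjusted growth = e^(0.07−0.02) = 1.0513.
Risk-neutral probability p = (1.0513 − 0.65)/(1.15 − 0.65) = 0.4013/0.5000 = 0.8025
Terminal stock prices: S_u = 51.75, S_d = 29.25
Terminal payoffs (K − S): max(-17.75, 0) = 0, max(4.75, 0) = 4.75
Node 0 (S = 45): V_0 = e^(−0.07)·[0.8025·0.0000 + 0.1975·4.7500] = 0.8745

£0.87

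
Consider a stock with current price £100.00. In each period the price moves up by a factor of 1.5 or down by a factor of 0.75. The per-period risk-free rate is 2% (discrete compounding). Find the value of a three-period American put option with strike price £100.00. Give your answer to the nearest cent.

£21.57

Risk-neutral probability p = (1 + 0.02 − 0.75)/(1.5 − 0.75) = 0.2700/0.7500 = 0.3600
Terminal stock prices: S_uuu = 337.5, S_uud = 168.8, S_udd = 84.38, S_ddd = 42.19
Terminal payoffs (K − S): max(-237.5, 0) = 0, max(-68.75, 0) = 0, max(15.62, 0) = 15.62, max(57.81, 0) = 57.81
Node uu (S = 225): continuation = 1/1.02·[0.3600·0.0000 + 0.6400·0.0000] = 0.0000; exercise value = 0.0000 ≤ continuation, so V_uu = 0.0000
Node ud (S = 112.5): continuation = 1/1.02·[0.3600·0.0000 + 0.6400·15.6250] = 9.8039; exercise value = 0.0000 ≤ continuation, so V_ud = 9.8039
Node dd (S = 56.25): continuation = 1/1.02·[0.3600·15.6250 + 0.6400·57.8125] = 41.7892; exercise value = 43.7500 > continuation, so V_dd = 43.7500 (exercise)
Node u (S = 150): continuation = 1/1.02·[0.3600·0.0000 + 0.6400·9.8039] = 6.1515; exercise value = 0.0000 ≤ continuation, so V_u = 6.1515
Node d (S = 75): continuation = 1/1.02·[0.3600·9.8039 + 0.6400·43.7500] = 30.9112; exercise value = 25.0000 ≤ continuation, so V_d = 30.9112
Node 0 (S = 100): continuation = 1/1.02·[0.3600·6.1515 + 0.6400·30.9112] = 21.5664; exercise value = 0.0000 ≤ continuation, so V_0 = 21.5664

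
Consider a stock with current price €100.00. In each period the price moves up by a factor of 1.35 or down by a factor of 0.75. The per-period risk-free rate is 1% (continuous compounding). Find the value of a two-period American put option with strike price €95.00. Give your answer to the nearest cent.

€12.19

Risk-neutral probability p = (e^0.01 − 0.75)/(1.35 − 0.75) = 0.2601/0.6000 = 0.4334
Terminal stock prices: S_uu = 182.3, S_ud = 101.2, S_dd = 56.25
Terminal payoffs (K − S): max(-87.25, 0) = 0, max(-6.25, 0) = 0, max(38.75, 0) = 38.75
Node u (S = 135): continuation = e^(−0.01)·[0.4334·0.0000 + 0.5666·0.0000] = 0.0000; exercise value = 0.0000 ≤ continuation, so V_u = 0.0000
Node d (S = 75): continuation = e^(−0.01)·[0.4334·0.0000 + 0.5666·38.7500] = 21.7366; exercise value = 20.0000 ≤ continuation, so V_d = 21.7366
Node 0 (S = 100): continuation = e^(−0.01)·[0.4334·0.0000 + 0.5666·21.7366] = 12.1931; exercise value = 0.0000 ≤ continuation, so V_0 = 12.1931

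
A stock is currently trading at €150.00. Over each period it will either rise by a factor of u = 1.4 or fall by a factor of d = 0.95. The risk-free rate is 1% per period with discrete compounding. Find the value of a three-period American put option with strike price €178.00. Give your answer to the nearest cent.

€31.39

Risk-neutral probability p = (1 + 0.01 − 0.95)/(1.4 − 0.95) = 0.0600/0.4500 = 0.1333
Terminal stock prices: S_uuu = 411.6, S_uud = 279.3, S_udd = 189.5, S_ddd = 128.6
Terminal payoffs (K − S): max(-233.6, 0) = 0, max(-101.3, 0) = 0, max(-11.53, 0) = 0, max(49.39, 0) = 49.39
Node uu (S = 294): continuation = 1/1.01·[0.1333·0.0000 + 0.8667·0.0000] = 0.0000; exercise value = 0.0000 ≤ continuation, so V_uu = 0.0000
Node ud (S = 199.5): continuation = 1/1.01·[0.1333·0.0000 + 0.8667·0.0000] = 0.0000; exercise value = 0.0000 ≤ continuation, so V_ud = 0.0000
Node dd (S = 135.4): continuation = 1/1.01·[0.1333·0.0000 + 0.8667·49.3938] = 42.3841; exercise value = 42.6250 > continuation, so V_dd = 42.6250 (exercise)
Node u (S = 210): continuation = 1/1.01·[0.1333·0.0000 + 0.8667·0.0000] = 0.0000; exercise value = 0.0000 ≤ continuation, so V_u = 0.0000
Node d (S = 142.5): continuation = 1/1.01·[0.1333·0.0000 + 0.8667·42.6250] = 36.5759; exercise value = 35.5000 ≤ continuation, so V_d = 36.5759
Node 0 (S = 150): continuation = 1/1.01·[0.1333·0.0000 + 0.8667·36.5759] = 31.3853; exercise value = 28.0000 ≤ continuation, so V_0 = 31.3853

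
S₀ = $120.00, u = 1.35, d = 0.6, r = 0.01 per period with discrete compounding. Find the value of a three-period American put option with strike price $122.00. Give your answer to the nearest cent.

$29.76

Risk-neutral probability p = (1 + 0.01 − 0.6)/(1.35 − 0.6) = 0.4100/0.7500 = 0.5467
Terminal stock prices: S_uuu = 295.2, S_uud = 131.2, S_udd = 58.32, S_ddd = 25.92
Terminal payoffs (K − S): max(-173.2, 0) = 0, max(-9.22, 0) = 0, max(63.68, 0) = 63.68, max(96.08, 0) = 96.08
Node uu (S = 218.7): continuation = 1/1.01·[0.5467·0.0000 + 0.4533·0.0000] = 0.0000; exercise value = 0.0000 ≤ continuation, so V_uu = 0.0000
Node ud (S = 97.2): continuation = 1/1.01·[0.5467·0.0000 + 0.4533·63.6800] = 28.5824; exercise value = 24.8000 ≤ continuation, so V_ud = 28.5824
Node dd (S = 43.2): continuation = 1/1.01·[0.5467·63.6800 + 0.4533·96.0800] = 77.5921; exercise value = 78.8000 > continuation, so V_dd = 78.8000 (exercise)
Node u (S = 162): continuation = 1/1.01·[0.5467·0.0000 + 0.4533·28.5824] = 12.8291; exercise value = 0.0000 ≤ continuation, so V_u = 12.8291
Node d (S = 72): continuation = 1/1.01·[0.5467·28.5824 + 0.4533·78.8000] = 50.8393; exercise value = 50.0000 ≤ continuation, so V_d = 50.8393
Node 0 (S = 120): continuation = 1/1.01·[0.5467·12.8291 + 0.4533·50.8393] = 29.7628; exercise value = 2.0000 ≤ continuation, so V_0 = 29.7628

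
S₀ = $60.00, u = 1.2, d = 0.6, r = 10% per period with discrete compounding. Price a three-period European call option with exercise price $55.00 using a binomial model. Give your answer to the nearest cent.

Risk-neutral probability p = (1 + 0.1 − 0.6)/(1.2 − 0.6) = 0.5000/0.6000 = 0.8333
Terminal stock prices: S_uuu = 103.7, S_uud = 51.84, S_udd = 25.92, S_ddd = 12.96
Terminal payoffs (S − K): max(48.68, 0) = 48.68, max(-3.16, 0) = 0, max(-29.08, 0) = 0, max(-42.04, 0) = 0
Node uu (S = 86.4): V_uu = 1/1.1·[0.8333·48.6800 + 0.1667·0.0000] = 36.8788
Node ud (S = 43.2): V_ud = 1/1.1·[0.8333·0.0000 + 0.1667·0.0000] = 0.0000
Node dd (S = 21.6): V_dd = 1/1.1·[0.8333·0.0000 + 0.1667·0.0000] = 0.0000
Node u (S = 72): V_u = 1/1.1·[0.8333·36.8788 + 0.1667·0.0000] = 27.9385
Node d (S = 36): V_d = 1/1.1·[0.8333·0.0000 + 0.1667·0.0000] = 0.0000
Node 0 (S = 60): V_0 = 1/1.1·[0.8333·27.9385 + 0.1667·0.0000] = 21.1655

$21.17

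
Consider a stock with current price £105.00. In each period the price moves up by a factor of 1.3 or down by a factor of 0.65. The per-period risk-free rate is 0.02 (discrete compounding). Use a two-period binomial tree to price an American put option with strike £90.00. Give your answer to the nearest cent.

£9.49

Risk-neutral probability p = (1 + 0.02 − 0.65)/(1.3 − 0.65) = 0.3700/0.6500 = 0.5692
Terminal stock prices: S_uu = 177.5, S_ud = 88.73, S_dd = 44.36
Terminal payoffs (K − S): max(-87.45, 0) = 0, max(1.275, 0) = 1.275, max(45.64, 0) = 45.64
Node u (S = 136.5): continuation = 1/1.02·[0.5692·0.0000 + 0.4308·1.2750] = 0.5385; exercise value = 0.0000 ≤ continuation, so V_u = 0.5385
Node d (S = 68.25): continuation = 1/1.02·[0.5692·1.2750 + 0.4308·45.6375] = 19.9853; exercise value = 21.7500 > continuation, so V_d = 21.7500 (exercise)
Node 0 (S = 105): continuation = 1/1.02·[0.5692·0.5385 + 0.4308·21.7500] = 9.4860; exercise value = 0.0000 ≤ continuation, so V_0 = 9.4860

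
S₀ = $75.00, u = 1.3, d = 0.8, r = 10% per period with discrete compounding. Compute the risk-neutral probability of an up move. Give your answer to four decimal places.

Risk-neutral probability p = (1 + 0.1 − 0.8)/(1.3 − 0.8) = 0.3000/0.5000 = 0.6000

p = 0.6000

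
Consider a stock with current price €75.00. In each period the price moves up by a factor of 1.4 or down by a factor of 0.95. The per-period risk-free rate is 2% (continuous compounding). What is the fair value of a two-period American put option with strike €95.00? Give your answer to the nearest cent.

Risk-neutral probability p = (e^0.02 − 0.95)/(1.4 − 0.95) = 0.0702/0.4500 = 0.1560
Terminal stock prices: S_uu = 147, S_ud = 99.75, S_dd = 67.69
Terminal payoffs (K − S): max(-52, 0) = 0, max(-4.75, 0) = 0, max(27.31, 0) = 27.31
Node u (S = 105): continuation = e^(−0.02)·[0.1560·0.0000 + 0.8440·0.0000] = 0.0000; exercise value = 0.0000 ≤ continuation, so V_u = 0.0000
Node d (S = 71.25): continuation = e^(−0.02)·[0.1560·0.0000 + 0.8440·27.3125] = 22.5952; exercise value = 23.7500 > continuation, so V_d = 23.7500 (exercise)
Node 0 (S = 75): continuation = e^(−0.02)·[0.1560·0.0000 + 0.8440·23.7500] = 19.6480; exercise value = 20.0000 > continuation, so V_0 = 20.0000 (exercise)

€20.00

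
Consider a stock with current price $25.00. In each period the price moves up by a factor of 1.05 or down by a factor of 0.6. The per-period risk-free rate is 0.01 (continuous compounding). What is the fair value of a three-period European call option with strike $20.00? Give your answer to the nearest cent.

Risk-neutral probability p = (e^0.01 − 0.6)/(1.05 − 0.6) = 0.4101/0.4500 = 0.9112
Terminal stock prices: S_uuu = 28.94, S_uud = 16.54, S_udd = 9.45, S_ddd = 5.4
Terminal payoffs (S − K): max(8.941, 0) = 8.941, max(-3.463, 0) = 0, max(-10.55, 0) = 0, max(-14.6, 0) = 0
Node uu (S = 27.56): V_uu = e^(−0.01)·[0.9112·8.9406 + 0.0888·0.0000] = 8.0658
Node ud (S = 15.75): V_ud = e^(−0.01)·[0.9112·0.0000 + 0.0888·0.0000] = 0.0000
Node dd (S = 9): V_dd = e^(−0.01)·[0.9112·0.0000 + 0.0888·0.0000] = 0.0000
Node u (S = 26.25): V_u = e^(−0.01)·[0.9112·8.0658 + 0.0888·0.0000] = 7.2766
Node d (S = 15): V_d = e^(−0.01)·[0.9112·0.0000 + 0.0888·0.0000] = 0.0000
Node 0 (S = 25): V_0 = e^(−0.01)·[0.9112·7.2766 + 0.0888·0.0000] = 6.5647

$6.56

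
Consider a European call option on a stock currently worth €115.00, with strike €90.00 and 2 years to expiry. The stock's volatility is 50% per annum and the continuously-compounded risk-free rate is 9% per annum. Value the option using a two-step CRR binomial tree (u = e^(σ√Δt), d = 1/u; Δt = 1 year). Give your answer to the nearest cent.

CRR parameters: u = e^(σ√Δt) = e^(0.5·√1) = 1.6487, d = 1/u = 0.6065
Per-period rate: rΔt = 0.09·1 = 0.09, so R = e^0.09 = 1.0942
Risk-neutral probability p = (e^0.09 − 0.6065)/(1.6487 − 0.6065) = 0.4876/1.0422 = 0.4679
Terminal stock prices: S_uu = 312.6, S_ud = 115, S_dd = 42.31
Terminal payoffs (S − K): max(222.6, 0) = 222.6, max(25, 0) = 25, max(-47.69, 0) = 0
Node u (S = 189.6): V_u = e^(−0.09)·[0.4679·222.6024 + 0.5321·25.0000] = 107.3491
Node d (S = 69.75): V_d = e^(−0.09)·[0.4679·25.0000 + 0.5321·0.0000] = 10.6908
Node 0 (S = 115): V_0 = e^(−0.09)·[0.4679·107.3491 + 0.5321·10.6908] = 51.1047

€51.10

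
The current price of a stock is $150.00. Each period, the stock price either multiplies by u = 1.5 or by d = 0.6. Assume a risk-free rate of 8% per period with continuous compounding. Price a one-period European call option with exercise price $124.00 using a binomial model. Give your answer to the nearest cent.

Risk-neutral probability p = (e^0.08 − 0.6)/(1.5 − 0.6) = 0.4833/0.9000 = 0.5370
Terminal stock prices: S_u = 225, S_d = 90
Terminal payoffs (S − K): max(101, 0) = 101, max(-34, 0) = 0
Node 0 (S = 150): V_0 = e^(−0.08)·[0.5370·101.0000 + 0.4630·0.0000] = 50.0657

$50.07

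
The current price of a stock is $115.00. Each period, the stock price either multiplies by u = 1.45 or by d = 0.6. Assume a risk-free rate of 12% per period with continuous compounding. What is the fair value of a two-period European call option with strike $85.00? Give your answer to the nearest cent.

Risk-neutral probability p = (e^0.12 − 0.6)/(1.45 − 0.6) = 0.5275/0.8500 = 0.6206
Terminal stock prices: S_uu = 241.8, S_ud = 100, S_dd = 41.4
Terminal payoffs (S − K): max(156.8, 0) = 156.8, max(15.05, 0) = 15.05, max(-43.6, 0) = 0
Node u (S = 166.8): V_u = e^(−0.12)·[0.6206·156.7875 + 0.3794·15.0500] = 91.3618
Node d (S = 69): V_d = e^(−0.12)·[0.6206·15.0500 + 0.3794·0.0000] = 8.2837
Node 0 (S = 115): V_0 = e^(−0.12)·[0.6206·91.3618 + 0.3794·8.2837] = 53.0739

$53.07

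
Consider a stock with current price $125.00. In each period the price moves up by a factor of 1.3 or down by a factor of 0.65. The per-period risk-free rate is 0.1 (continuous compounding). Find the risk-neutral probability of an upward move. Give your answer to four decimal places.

Risk-neutral probability p = (e^0.1 − 0.65)/(1.3 − 0.65) = 0.4552/0.6500 = 0.7003

p = 0.7003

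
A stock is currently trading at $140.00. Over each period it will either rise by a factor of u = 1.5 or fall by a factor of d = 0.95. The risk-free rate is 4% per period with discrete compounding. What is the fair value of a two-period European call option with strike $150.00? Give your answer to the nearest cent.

$16.61

Risk-neutral probability p = (1 + 0.04 − 0.95)/(1.5 − 0.95) = 0.0900/0.5500 = 0.1636
Terminal stock prices: S_uu = 315, S_ud = 199.5, S_dd = 126.3
Terminal payoffs (S − K): max(165, 0) = 165, max(49.5, 0) = 49.5, max(-23.65, 0) = 0
Node u (S = 210): V_u = 1/1.04·[0.1636·165.0000 + 0.8364·49.5000] = 65.7692
Node d (S = 133): V_d = 1/1.04·[0.1636·49.5000 + 0.8364·0.0000] = 7.7885
Node 0 (S = 140): V_0 = 1/1.04·[0.1636·65.7692 + 0.8364·7.7885] = 16.6118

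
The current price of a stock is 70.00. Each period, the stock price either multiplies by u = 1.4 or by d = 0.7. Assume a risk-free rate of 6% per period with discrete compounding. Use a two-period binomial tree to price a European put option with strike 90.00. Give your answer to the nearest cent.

Risk-neutral probability p = (1 + 0.06 − 0.7)/(1.4 − 0.7) = 0.3600/0.7000 = 0.5143
Terminal stock prices: S_uu = 137.2, S_ud = 68.6, S_dd = 34.3
Terminal payoffs (K − S): max(-47.2, 0) = 0, max(21.4, 0) = 21.4, max(55.7, 0) = 55.7
Node u (S = 98): V_u = 1/1.06·[0.5143·0.0000 + 0.4857·21.4000] = 9.8059
Node d (S = 49): V_d = 1/1.06·[0.5143·21.4000 + 0.4857·55.7000] = 35.9057
Node 0 (S = 70): V_0 = 1/1.06·[0.5143·9.8059 + 0.4857·35.9057] = 21.2103

21.21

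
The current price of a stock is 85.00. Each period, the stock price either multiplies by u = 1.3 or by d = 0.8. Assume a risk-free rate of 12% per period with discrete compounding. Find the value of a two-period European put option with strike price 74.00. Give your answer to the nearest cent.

Risk-neutral probability p = (1 + 0.12 − 0.8)/(1.3 − 0.8) = 0.3200/0.5000 = 0.6400
Terminal stock prices: S_uu = 143.7, S_ud = 88.4, S_dd = 54.4
Terminal payoffs (K − S): max(-69.65, 0) = 0, max(-14.4, 0) = 0, max(19.6, 0) = 19.6
Node u (S = 110.5): V_u = 1/1.12·[0.6400·0.0000 + 0.3600·0.0000] = 0.0000
Node d (S = 68): V_d = 1/1.12·[0.6400·0.0000 + 0.3600·19.6000] = 6.3000
Node 0 (S = 85): V_0 = 1/1.12·[0.6400·0.0000 + 0.3600·6.3000] = 2.0250

2.02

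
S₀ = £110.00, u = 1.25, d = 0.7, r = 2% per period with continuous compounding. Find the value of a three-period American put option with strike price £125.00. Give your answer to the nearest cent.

Risk-neutral probability p = (e^0.02 − 0.7)/(1.25 − 0.7) = 0.3202/0.5500 = 0.5822
Terminal stock prices: S_uuu = 214.8, S_uud = 120.3, S_udd = 67.37, S_ddd = 37.73
Terminal payoffs (K − S): max(-89.84, 0) = 0, max(4.688, 0) = 4.688, max(57.63, 0) = 57.63, max(87.27, 0) = 87.27
Node uu (S = 171.9): continuation = e^(−0.02)·[0.5822·0.0000 + 0.4178·4.6875] = 1.9197; exercise value = 0.0000 ≤ continuation, so V_uu = 1.9197
Node ud (S = 96.25): continuation = e^(−0.02)·[0.5822·4.6875 + 0.4178·57.6250] = 26.2748; exercise value = 28.7500 > continuation, so V_ud = 28.7500 (exercise)
Node dd (S = 53.9): continuation = e^(−0.02)·[0.5822·57.6250 + 0.4178·87.2700] = 68.6248; exercise value = 71.1000 > continuation, so V_dd = 71.1000 (exercise)
Node u (S = 137.5): continuation = e^(−0.02)·[0.5822·1.9197 + 0.4178·28.7500] = 12.8699; exercise value = 0.0000 ≤ continuation, so V_u = 12.8699
Node d (S = 77): continuation = e^(−0.02)·[0.5822·28.7500 + 0.4178·71.1000] = 45.5248; exercise value = 48.0000 > continuation, so V_d = 48.0000 (exercise)
Node 0 (S = 110): continuation = e^(−0.02)·[0.5822·12.8699 + 0.4178·48.0000] = 27.0023; exercise value = 15.0000 ≤ continuation, so V_0 = 27.0023

£27.00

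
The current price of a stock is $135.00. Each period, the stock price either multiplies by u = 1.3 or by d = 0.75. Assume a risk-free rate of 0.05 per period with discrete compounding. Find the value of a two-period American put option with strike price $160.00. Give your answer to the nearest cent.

Risk-neutral probability p = (1 + 0.05 − 0.75)/(1.3 − 0.75) = 0.3000/0.5500 = 0.5455
Terminal stock prices: S_uu = 228.2, S_ud = 131.6, S_dd = 75.94
Terminal payoffs (K − S): max(-68.15, 0) = 0, max(28.38, 0) = 28.38, max(84.06, 0) = 84.06
Node u (S = 175.5): continuation = 1/1.05·[0.5455·0.0000 + 0.4545·28.3750] = 12.2835; exercise value = 0.0000 ≤ continuation, so V_u = 12.2835
Node d (S = 101.2): continuation = 1/1.05·[0.5455·28.3750 + 0.4545·84.0625] = 51.1310; exercise value = 58.7500 > continuation, so V_d = 58.7500 (exercise)
Node 0 (S = 135): continuation = 1/1.05·[0.5455·12.2835 + 0.4545·58.7500] = 31.8140; exercise value = 25.0000 ≤ continuation, so V_0 = 31.8140

$31.81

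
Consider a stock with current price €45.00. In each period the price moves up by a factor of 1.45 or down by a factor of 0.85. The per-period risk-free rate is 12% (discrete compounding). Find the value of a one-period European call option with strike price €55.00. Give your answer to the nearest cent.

Risk-neutral probability p = (1 + 0.12 − 0.85)/(1.45 − 0.85) = 0.2700/0.6000 = 0.4500
Terminal stock prices: S_u = 65.25, S_d = 38.25
Terminal payoffs (S − K): max(10.25, 0) = 10.25, max(-16.75, 0) = 0
Node 0 (S = 45): V_0 = 1/1.12·[0.4500·10.2500 + 0.5500·0.0000] = 4.1183

€4.12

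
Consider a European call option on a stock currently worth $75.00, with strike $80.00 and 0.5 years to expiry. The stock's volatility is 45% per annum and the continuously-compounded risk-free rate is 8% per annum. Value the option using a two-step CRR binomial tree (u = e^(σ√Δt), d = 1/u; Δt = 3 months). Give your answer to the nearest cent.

$8.63

CRR parameters: u = e^(σ√Δt) = e^(0.45·√0.25) = 1.2523, d = 1/u = 0.7985
Per-period rate: rΔt = 0.08·0.25 = 0.02, so R = e^0.02 = 1.0202
Risk-neutral probability p = (e^0.02 − 0.7985)/(1.2523 − 0.7985) = 0.2217/0.4538 = 0.4885
Terminal stock prices: S_uu = 117.6, S_ud = 75, S_dd = 47.82
Terminal payoffs (S − K): max(37.62, 0) = 37.62, max(-5, 0) = 0, max(-32.18, 0) = 0
Node u (S = 93.92): V_u = e^(−0.02)·[0.4885·37.6234 + 0.5115·0.0000] = 18.0152
Node d (S = 59.89): V_d = e^(−0.02)·[0.4885·0.0000 + 0.5115·0.0000] = 0.0000
Node 0 (S = 75): V_0 = e^(−0.02)·[0.4885·18.0152 + 0.5115·0.0000] = 8.6262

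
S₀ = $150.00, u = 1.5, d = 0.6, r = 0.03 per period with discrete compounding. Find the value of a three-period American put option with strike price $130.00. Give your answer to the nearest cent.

Risk-neutral probability p = (1 + 0.03 − 0.6)/(1.5 − 0.6) = 0.4300/0.9000 = 0.4778
Terminal stock prices: S_uuu = 506.2, S_uud = 202.5, S_udd = 81, S_ddd = 32.4
Terminal payoffs (K − S): max(-376.2, 0) = 0, max(-72.5, 0) = 0, max(49, 0) = 49, max(97.6, 0) = 97.6
Node uu (S = 337.5): continuation = 1/1.03·[0.4778·0.0000 + 0.5222·0.0000] = 0.0000; exercise value = 0.0000 ≤ continuation, so V_uu = 0.0000
Node ud (S = 135): continuation = 1/1.03·[0.4778·0.0000 + 0.5222·49.0000] = 24.8436; exercise value = 0.0000 ≤ continuation, so V_ud = 24.8436
Node dd (S = 54): continuation = 1/1.03·[0.4778·49.0000 + 0.5222·97.6000] = 72.2136; exercise value = 76.0000 > continuation, so V_dd = 76.0000 (exercise)
Node u (S = 225): continuation = 1/1.03·[0.4778·0.0000 + 0.5222·24.8436] = 12.5960; exercise value = 0.0000 ≤ continuation, so V_u = 12.5960
Node d (S = 90): continuation = 1/1.03·[0.4778·24.8436 + 0.5222·76.0000] = 50.0569; exercise value = 40.0000 ≤ continuation, so V_d = 50.0569
Node 0 (S = 150): continuation = 1/1.03·[0.4778·12.5960 + 0.5222·50.0569] = 31.2222; exercise value = 0.0000 ≤ continuation, so V_0 = 31.2222

$31.22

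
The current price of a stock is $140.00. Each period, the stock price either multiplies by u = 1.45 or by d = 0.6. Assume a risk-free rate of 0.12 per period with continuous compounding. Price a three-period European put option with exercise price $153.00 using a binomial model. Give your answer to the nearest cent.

$19.62

Risk-neutral probability p = (e^0.12 − 0.6)/(1.45 − 0.6) = 0.5275/0.8500 = 0.6206
Terminal stock prices: S_uuu = 426.8, S_uud = 176.6, S_udd = 73.08, S_ddd = 30.24
Terminal payoffs (K − S): max(-273.8, 0) = 0, max(-23.61, 0) = 0, max(79.92, 0) = 79.92, max(122.8, 0) = 122.8
Node uu (S = 294.4): V_uu = e^(−0.12)·[0.6206·0.0000 + 0.3794·0.0000] = 0.0000
Node ud (S = 121.8): V_ud = e^(−0.12)·[0.6206·0.0000 + 0.3794·79.9200] = 26.8940
Node dd (S = 50.4): V_dd = e^(−0.12)·[0.6206·79.9200 + 0.3794·122.7600] = 85.2988
Node u (S = 203): V_u = e^(−0.12)·[0.6206·0.0000 + 0.3794·26.8940] = 9.0501
Node d (S = 84): V_d = e^(−0.12)·[0.6206·26.8940 + 0.3794·85.2988] = 43.5067
Node 0 (S = 140): V_0 = e^(−0.12)·[0.6206·9.0501 + 0.3794·43.5067] = 19.6218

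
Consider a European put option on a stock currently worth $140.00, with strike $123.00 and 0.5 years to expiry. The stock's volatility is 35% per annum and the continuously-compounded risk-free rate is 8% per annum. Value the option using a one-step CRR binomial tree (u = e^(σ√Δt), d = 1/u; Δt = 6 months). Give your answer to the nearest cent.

$6.31

CRR parameters: u = e^(σ√Δt) = e^(0.35·√0.5) = 1.2808, d = 1/u = 0.7808
Per-period rate: rΔt = 0.08·0.5 = 0.04, so R = e^0.04 = 1.0408
Risk-neutral probability p = (e^0.04 − 0.7808)/(1.2808 − 0.7808) = 0.2601/0.5000 = 0.5201
Terminal stock prices: S_u = 179.3, S_d = 109.3
Terminal payoffs (K − S): max(-56.31, 0) = 0, max(13.69, 0) = 13.69
Node 0 (S = 140): V_0 = e^(−0.04)·[0.5201·0.0000 + 0.4799·13.6936] = 6.3145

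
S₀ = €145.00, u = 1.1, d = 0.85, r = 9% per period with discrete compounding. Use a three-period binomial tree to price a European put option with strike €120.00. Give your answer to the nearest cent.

€0.02

Risk-neutral probability p = (1 + 0.09 − 0.85)/(1.1 − 0.85) = 0.2400/0.2500 = 0.9600
Terminal stock prices: S_uuu = 193, S_uud = 149.1, S_udd = 115.2, S_ddd = 89.05
Terminal payoffs (K − S): max(-73, 0) = 0, max(-29.13, 0) = 0, max(4.761, 0) = 4.761, max(30.95, 0) = 30.95
Node uu (S = 175.5): V_uu = 1/1.09·[0.9600·0.0000 + 0.0400·0.0000] = 0.0000
Node ud (S = 135.6): V_ud = 1/1.09·[0.9600·0.0000 + 0.0400·4.7613] = 0.1747
Node dd (S = 104.8): V_dd = 1/1.09·[0.9600·4.7613 + 0.0400·30.9519] = 5.3292
Node u (S = 159.5): V_u = 1/1.09·[0.9600·0.0000 + 0.0400·0.1747] = 0.0064
Node d (S = 123.2): V_d = 1/1.09·[0.9600·0.1747 + 0.0400·5.3292] = 0.3495
Node 0 (S = 145): V_0 = 1/1.09·[0.9600·0.0064 + 0.0400·0.3495] = 0.0185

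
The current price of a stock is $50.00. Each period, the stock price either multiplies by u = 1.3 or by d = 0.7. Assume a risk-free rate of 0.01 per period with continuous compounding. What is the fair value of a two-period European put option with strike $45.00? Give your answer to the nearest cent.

Risk-neutral probability p = (e^0.01 − 0.7)/(1.3 − 0.7) = 0.3101/0.6000 = 0.5168
Terminal stock prices: S_uu = 84.5, S_ud = 45.5, S_dd = 24.5
Terminal payoffs (K − S): max(-39.5, 0) = 0, max(-0.5, 0) = 0, max(20.5, 0) = 20.5
Node u (S = 65): V_u = e^(−0.01)·[0.5168·0.0000 + 0.4832·0.0000] = 0.0000
Node d (S = 35): V_d = e^(−0.01)·[0.5168·0.0000 + 0.4832·20.5000] = 9.8080
Node 0 (S = 50): V_0 = e^(−0.01)·[0.5168·0.0000 + 0.4832·9.8080] = 4.6926

$4.69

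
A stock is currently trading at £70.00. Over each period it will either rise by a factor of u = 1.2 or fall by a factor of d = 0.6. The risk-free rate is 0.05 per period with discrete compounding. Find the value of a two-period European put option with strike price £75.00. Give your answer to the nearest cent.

Risk-neutral probability p = (1 + 0.05 − 0.6)/(1.2 − 0.6) = 0.4500/0.6000 = 0.7500
Terminal stock prices: S_uu = 100.8, S_ud = 50.4, S_dd = 25.2
Terminal payoffs (K − S): max(-25.8, 0) = 0, max(24.6, 0) = 24.6, max(49.8, 0) = 49.8
Node u (S = 84): V_u = 1/1.05·[0.7500·0.0000 + 0.2500·24.6000] = 5.8571
Node d (S = 42): V_d = 1/1.05·[0.7500·24.6000 + 0.2500·49.8000] = 29.4286
Node 0 (S = 70): V_0 = 1/1.05·[0.7500·5.8571 + 0.2500·29.4286] = 11.1905

£11.19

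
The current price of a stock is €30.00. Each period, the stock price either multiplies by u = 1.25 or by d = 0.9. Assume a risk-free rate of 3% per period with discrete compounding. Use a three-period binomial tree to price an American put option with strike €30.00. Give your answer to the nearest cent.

€2.12

Risk-neutral probability p = (1 + 0.03 − 0.9)/(1.25 − 0.9) = 0.1300/0.3500 = 0.3714
Terminal stock prices: S_uuu = 58.59, S_uud = 42.19, S_udd = 30.38, S_ddd = 21.87
Terminal payoffs (K − S): max(-28.59, 0) = 0, max(-12.19, 0) = 0, max(-0.375, 0) = 0, max(8.13, 0) = 8.13
Node uu (S = 46.88): continuation = 1/1.03·[0.3714·0.0000 + 0.6286·0.0000] = 0.0000; exercise value = 0.0000 ≤ continuation, so V_uu = 0.0000
Node ud (S = 33.75): continuation = 1/1.03·[0.3714·0.0000 + 0.6286·0.0000] = 0.0000; exercise value = 0.0000 ≤ continuation, so V_ud = 0.0000
Node dd (S = 24.3): continuation = 1/1.03·[0.3714·0.0000 + 0.6286·8.1300] = 4.9614; exercise value = 5.7000 > continuation, so V_dd = 5.7000 (exercise)
Node u (S = 37.5): continuation = 1/1.03·[0.3714·0.0000 + 0.6286·0.0000] = 0.0000; exercise value = 0.0000 ≤ continuation, so V_u = 0.0000
Node d (S = 27): continuation = 1/1.03·[0.3714·0.0000 + 0.6286·5.7000] = 3.4785; exercise value = 3.0000 ≤ continuation, so V_d = 3.4785
Node 0 (S = 30): continuation = 1/1.03·[0.3714·0.0000 + 0.6286·3.4785] = 2.1228; exercise value = 0.0000 ≤ continuation, so V_0 = 2.1228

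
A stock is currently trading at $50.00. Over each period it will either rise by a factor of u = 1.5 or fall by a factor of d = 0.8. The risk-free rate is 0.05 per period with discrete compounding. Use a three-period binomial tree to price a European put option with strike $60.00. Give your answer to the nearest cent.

Risk-neutral probability p = (1 + 0.05 − 0.8)/(1.5 − 0.8) = 0.2500/0.7000 = 0.3571
Terminal stock prices: S_uuu = 168.8, S_uud = 90, S_udd = 48, S_ddd = 25.6
Terminal payoffs (K − S): max(-108.8, 0) = 0, max(-30, 0) = 0, max(12, 0) = 12, max(34.4, 0) = 34.4
Node uu (S = 112.5): V_uu = 1/1.05·[0.3571·0.0000 + 0.6429·0.0000] = 0.0000
Node ud (S = 60): V_ud = 1/1.05·[0.3571·0.0000 + 0.6429·12.0000] = 7.3469
Node dd (S = 32): V_dd = 1/1.05·[0.3571·12.0000 + 0.6429·34.4000] = 25.1429
Node u (S = 75): V_u = 1/1.05·[0.3571·0.0000 + 0.6429·7.3469] = 4.4981
Node d (S = 40): V_d = 1/1.05·[0.3571·7.3469 + 0.6429·25.1429] = 17.8925
Node 0 (S = 50): V_0 = 1/1.05·[0.3571·4.4981 + 0.6429·17.8925] = 12.4846

$12.48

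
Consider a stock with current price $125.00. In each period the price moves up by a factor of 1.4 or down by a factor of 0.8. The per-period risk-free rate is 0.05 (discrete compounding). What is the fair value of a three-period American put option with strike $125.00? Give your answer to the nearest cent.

Risk-neutral probability p = (1 + 0.05 − 0.8)/(1.4 − 0.8) = 0.2500/0.6000 = 0.4167
Terminal stock prices: S_uuu = 343, S_uud = 196, S_udd = 112, S_ddd = 64
Terminal payoffs (K − S): max(-218, 0) = 0, max(-71, 0) = 0, max(13, 0) = 13, max(61, 0) = 61
Node uu (S = 245): continuation = 1/1.05·[0.4167·0.0000 + 0.5833·0.0000] = 0.0000; exercise value = 0.0000 ≤ continuation, so V_uu = 0.0000
Node ud (S = 140): continuation = 1/1.05·[0.4167·0.0000 + 0.5833·13.0000] = 7.2222; exercise value = 0.0000 ≤ continuation, so V_ud = 7.2222
Node dd (S = 80): continuation = 1/1.05·[0.4167·13.0000 + 0.5833·61.0000] = 39.0476; exercise value = 45.0000 > continuation, so V_dd = 45.0000 (exercise)
Node u (S = 175): continuation = 1/1.05·[0.4167·0.0000 + 0.5833·7.2222] = 4.0123; exercise value = 0.0000 ≤ continuation, so V_u = 4.0123
Node d (S = 100): continuation = 1/1.05·[0.4167·7.2222 + 0.5833·45.0000] = 27.8660; exercise value = 25.0000 ≤ continuation, so V_d = 27.8660
Node 0 (S = 125): continuation = 1/1.05·[0.4167·4.0123 + 0.5833·27.8660] = 17.0733; exercise value = 0.0000 ≤ continuation, so V_0 = 17.0733

$17.07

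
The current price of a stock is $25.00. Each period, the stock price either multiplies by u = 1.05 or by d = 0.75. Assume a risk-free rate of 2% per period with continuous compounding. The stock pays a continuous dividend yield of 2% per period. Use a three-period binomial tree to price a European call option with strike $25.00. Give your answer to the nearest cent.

$2.15

Per-period risk-free factor R = e^0.02 = 1.0202; dividend-adjusted growth = e^(0.02−0.02) = 1.0000.
Risk-neutral probability p = (1.0000 − 0.75)/(1.05 − 0.75) = 0.2500/0.3000 = 0.8333
Terminal stock prices: S_uuu = 28.94, S_uud = 20.67, S_udd = 14.77, S_ddd = 10.55
Terminal payoffs (S − K): max(3.941, 0) = 3.941, max(-4.328, 0) = 0, max(-10.23, 0) = 0, max(-14.45, 0) = 0
Node uu (S = 27.56): V_uu = e^(−0.02)·[0.8333·3.9406 + 0.1667·0.0000] = 3.2188
Node ud (S = 19.69): V_ud = e^(−0.02)·[0.8333·0.0000 + 0.1667·0.0000] = 0.0000
Node dd (S = 14.06): V_dd = e^(−0.02)·[0.8333·0.0000 + 0.1667·0.0000] = 0.0000
Node u (S = 26.25): V_u = e^(−0.02)·[0.8333·3.2188 + 0.1667·0.0000] = 2.6292
Node d (S = 18.75): V_d = e^(−0.02)·[0.8333·0.0000 + 0.1667·0.0000] = 0.0000
Node 0 (S = 25): V_0 = e^(−0.02)·[0.8333·2.6292 + 0.1667·0.0000] = 2.1477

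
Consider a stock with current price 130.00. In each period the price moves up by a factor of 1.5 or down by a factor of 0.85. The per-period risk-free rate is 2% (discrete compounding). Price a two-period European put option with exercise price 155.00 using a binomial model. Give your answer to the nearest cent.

Risk-neutral probability p = (1 + 0.02 − 0.85)/(1.5 − 0.85) = 0.1700/0.6500 = 0.2615
Terminal stock prices: S_uu = 292.5, S_ud = 165.8, S_dd = 93.92
Terminal payoffs (K − S): max(-137.5, 0) = 0, max(-10.75, 0) = 0, max(61.08, 0) = 61.08
Node u (S = 195): V_u = 1/1.02·[0.2615·0.0000 + 0.7385·0.0000] = 0.0000
Node d (S = 110.5): V_d = 1/1.02·[0.2615·0.0000 + 0.7385·61.0750] = 44.2172
Node 0 (S = 130): V_0 = 1/1.02·[0.2615·0.0000 + 0.7385·44.2172] = 32.0124

32.01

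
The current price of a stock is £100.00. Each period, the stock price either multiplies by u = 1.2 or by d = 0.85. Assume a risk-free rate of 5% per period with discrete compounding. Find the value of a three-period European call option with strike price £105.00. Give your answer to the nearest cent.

£17.24

Risk-neutral probability p = (1 + 0.05 − 0.85)/(1.2 − 0.85) = 0.2000/0.3500 = 0.5714
Terminal stock prices: S_uuu = 172.8, S_uud = 122.4, S_udd = 86.7, S_ddd = 61.41
Terminal payoffs (S − K): max(67.8, 0) = 67.8, max(17.4, 0) = 17.4, max(-18.3, 0) = 0, max(-43.59, 0) = 0
Node uu (S = 144): V_uu = 1/1.05·[0.5714·67.8000 + 0.4286·17.4000] = 44.0000
Node ud (S = 102): V_ud = 1/1.05·[0.5714·17.4000 + 0.4286·0.0000] = 9.4694
Node dd (S = 72.25): V_dd = 1/1.05·[0.5714·0.0000 + 0.4286·0.0000] = 0.0000
Node u (S = 120): V_u = 1/1.05·[0.5714·44.0000 + 0.4286·9.4694] = 27.8106
Node d (S = 85): V_d = 1/1.05·[0.5714·9.4694 + 0.4286·0.0000] = 5.1534
Node 0 (S = 100): V_0 = 1/1.05·[0.5714·27.8106 + 0.4286·5.1534] = 17.2385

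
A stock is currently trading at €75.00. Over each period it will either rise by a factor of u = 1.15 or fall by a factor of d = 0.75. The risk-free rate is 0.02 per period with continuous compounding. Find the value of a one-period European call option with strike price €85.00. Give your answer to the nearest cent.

€0.83

Risk-neutral probability p = (e^0.02 − 0.75)/(1.15 − 0.75) = 0.2702/0.4000 = 0.6755
Terminal stock prices: S_u = 86.25, S_d = 56.25
Terminal payoffs (S − K): max(1.25, 0) = 1.25, max(-28.75, 0) = 0
Node 0 (S = 75): V_0 = e^(−0.02)·[0.6755·1.2500 + 0.3245·0.0000] = 0.8277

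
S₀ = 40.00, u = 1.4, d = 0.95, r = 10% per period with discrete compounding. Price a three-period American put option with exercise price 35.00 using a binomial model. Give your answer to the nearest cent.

0.16

Risk-neutral probability p = (1 + 0.1 − 0.95)/(1.4 − 0.95) = 0.1500/0.4500 = 0.3333
Terminal stock prices: S_uuu = 109.8, S_uud = 74.48, S_udd = 50.54, S_ddd = 34.29
Terminal payoffs (K − S): max(-74.76, 0) = 0, max(-39.48, 0) = 0, max(-15.54, 0) = 0, max(0.705, 0) = 0.705
Node uu (S = 78.4): continuation = 1/1.1·[0.3333·0.0000 + 0.6667·0.0000] = 0.0000; exercise value = 0.0000 ≤ continuation, so V_uu = 0.0000
Node ud (S = 53.2): continuation = 1/1.1·[0.3333·0.0000 + 0.6667·0.0000] = 0.0000; exercise value = 0.0000 ≤ continuation, so V_ud = 0.0000
Node dd (S = 36.1): continuation = 1/1.1·[0.3333·0.0000 + 0.6667·0.7050] = 0.4273; exercise value = 0.0000 ≤ continuation, so V_dd = 0.4273
Node u (S = 56): continuation = 1/1.1·[0.3333·0.0000 + 0.6667·0.0000] = 0.0000; exercise value = 0.0000 ≤ continuation, so V_u = 0.0000
Node d (S = 38): continuation = 1/1.1·[0.3333·0.0000 + 0.6667·0.4273] = 0.2590; exercise value = 0.0000 ≤ continuation, so V_d = 0.2590
Node 0 (S = 40): continuation = 1/1.1·[0.3333·0.0000 + 0.6667·0.2590] = 0.1569; exercise value = 0.0000 ≤ continuation, so V_0 = 0.1569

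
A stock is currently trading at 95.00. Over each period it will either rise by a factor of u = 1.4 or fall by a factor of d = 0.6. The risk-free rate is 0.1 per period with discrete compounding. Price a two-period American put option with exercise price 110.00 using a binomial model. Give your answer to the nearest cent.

Risk-neutral probability p = (1 + 0.1 − 0.6)/(1.4 − 0.6) = 0.5000/0.8000 = 0.6250
Terminal stock prices: S_uu = 186.2, S_ud = 79.8, S_dd = 34.2
Terminal payoffs (K − S): max(-76.2, 0) = 0, max(30.2, 0) = 30.2, max(75.8, 0) = 75.8
Node u (S = 133): continuation = 1/1.1·[0.6250·0.0000 + 0.3750·30.2000] = 10.2955; exercise value = 0.0000 ≤ continuation, so V_u = 10.2955
Node d (S = 57): continuation = 1/1.1·[0.6250·30.2000 + 0.3750·75.8000] = 43.0000; exercise value = 53.0000 > continuation, so V_d = 53.0000 (exercise)
Node 0 (S = 95): continuation = 1/1.1·[0.6250·10.2955 + 0.3750·53.0000] = 23.9179; exercise value = 15.0000 ≤ continuation, so V_0 = 23.9179

23.92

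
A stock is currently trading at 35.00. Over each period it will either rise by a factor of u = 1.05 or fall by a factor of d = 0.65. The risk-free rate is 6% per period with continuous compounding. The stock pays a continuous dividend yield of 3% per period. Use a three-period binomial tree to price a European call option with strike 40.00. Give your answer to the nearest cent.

Per-period risk-free factor R = e^0.06 = 1.0618; dividend-adjusted growth = e^(0.06−0.03) = 1.0305.
Risk-neutral probability p = (1.0305 − 0.65)/(1.05 − 0.65) = 0.3805/0.4000 = 0.9511
Terminal stock prices: S_uuu = 40.52, S_uud = 25.08, S_udd = 15.53, S_ddd = 9.612
Terminal payoffs (S − K): max(0.5169, 0) = 0.5169, max(-14.92, 0) = 0, max(-24.47, 0) = 0, max(-30.39, 0) = 0
Node uu (S = 38.59): V_uu = e^(−0.06)·[0.9511·0.5169 + 0.0489·0.0000] = 0.4630
Node ud (S = 23.89): V_ud = e^(−0.06)·[0.9511·0.0000 + 0.0489·0.0000] = 0.0000
Node dd (S = 14.79): V_dd = e^(−0.06)·[0.9511·0.0000 + 0.0489·0.0000] = 0.0000
Node u (S = 36.75): V_u = e^(−0.06)·[0.9511·0.4630 + 0.0489·0.0000] = 0.4147
Node d (S = 22.75): V_d = e^(−0.06)·[0.9511·0.0000 + 0.0489·0.0000] = 0.0000
Node 0 (S = 35): V_0 = e^(−0.06)·[0.9511·0.4147 + 0.0489·0.0000] = 0.3715

0.37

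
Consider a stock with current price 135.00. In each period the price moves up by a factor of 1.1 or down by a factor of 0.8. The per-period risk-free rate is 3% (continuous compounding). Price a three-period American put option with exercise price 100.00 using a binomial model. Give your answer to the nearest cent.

1.06

Risk-neutral probability p = (e^0.03 − 0.8)/(1.1 − 0.8) = 0.2305/0.3000 = 0.7682
Terminal stock prices: S_uuu = 179.7, S_uud = 130.7, S_udd = 95.04, S_ddd = 69.12
Terminal payoffs (K − S): max(-79.69, 0) = 0, max(-30.68, 0) = 0, max(4.96, 0) = 4.96, max(30.88, 0) = 30.88
Node uu (S = 163.4): continuation = e^(−0.03)·[0.7682·0.0000 + 0.2318·0.0000] = 0.0000; exercise value = 0.0000 ≤ continuation, so V_uu = 0.0000
Node ud (S = 118.8): continuation = e^(−0.03)·[0.7682·0.0000 + 0.2318·4.9600] = 1.1158; exercise value = 0.0000 ≤ continuation, so V_ud = 1.1158
Node dd (S = 86.4): continuation = e^(−0.03)·[0.7682·4.9600 + 0.2318·30.8800] = 10.6446; exercise value = 13.6000 > continuation, so V_dd = 13.6000 (exercise)
Node u (S = 148.5): continuation = e^(−0.03)·[0.7682·0.0000 + 0.2318·1.1158] = 0.2510; exercise value = 0.0000 ≤ continuation, so V_u = 0.2510
Node d (S = 108): continuation = e^(−0.03)·[0.7682·1.1158 + 0.2318·13.6000] = 3.8914; exercise value = 0.0000 ≤ continuation, so V_d = 3.8914
Node 0 (S = 135): continuation = e^(−0.03)·[0.7682·0.2510 + 0.2318·3.8914] = 1.0626; exercise value = 0.0000 ≤ continuation, so V_0 = 1.0626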